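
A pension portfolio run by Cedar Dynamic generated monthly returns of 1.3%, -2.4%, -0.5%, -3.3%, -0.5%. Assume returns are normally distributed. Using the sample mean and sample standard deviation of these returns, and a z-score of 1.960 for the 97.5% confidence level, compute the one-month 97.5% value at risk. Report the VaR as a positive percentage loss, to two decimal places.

r̄ = (1.3 − 2.4 − 0.5 − 3.3 − 0.5) / 5 = -5.40 / 5 = -1.0800%
Sample std dev = √[13.0080 / 4] = 1.8033%
VaR = −(r̄ − z·σ) = −(-1.0800 − 1.960 × 1.8033) = −(-4.6145) = 4.6145%

4.61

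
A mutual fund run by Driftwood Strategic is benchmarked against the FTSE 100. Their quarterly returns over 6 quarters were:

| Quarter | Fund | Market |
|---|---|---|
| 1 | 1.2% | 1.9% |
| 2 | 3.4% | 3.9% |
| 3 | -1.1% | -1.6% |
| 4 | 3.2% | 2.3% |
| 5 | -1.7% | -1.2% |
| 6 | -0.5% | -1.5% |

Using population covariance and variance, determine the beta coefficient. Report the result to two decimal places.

0.88

r̄p = 0.7500%,  r̄m = 0.6333%
Cov = Σ(rp − r̄p)(rm − r̄m) / 6 = 4.1000
Var(rm) = Σ(rm − r̄m)² / 6 = 4.6589
β = Cov / Var = 4.1000 / 4.6589 = 0.8800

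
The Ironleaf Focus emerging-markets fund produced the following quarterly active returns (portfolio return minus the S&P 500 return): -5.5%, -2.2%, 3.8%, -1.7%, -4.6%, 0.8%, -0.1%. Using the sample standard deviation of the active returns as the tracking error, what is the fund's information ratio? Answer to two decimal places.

-0.42

r̄ = (-5.5 − 2.2 + 3.8 − 1.7 − 4.6 + 0.8 − 0.1) / 7 = -9.50 / 7 = -1.3571%
Σ(r − r̄)² = (-5.5 − (-1.3571))² + (-2.2 − (-1.3571))² + … = 61.3371
σ = √[61.3371 / 6] = 3.1973%
IR = r̄ / tracking error = -1.3571 / 3.1973 = -0.4245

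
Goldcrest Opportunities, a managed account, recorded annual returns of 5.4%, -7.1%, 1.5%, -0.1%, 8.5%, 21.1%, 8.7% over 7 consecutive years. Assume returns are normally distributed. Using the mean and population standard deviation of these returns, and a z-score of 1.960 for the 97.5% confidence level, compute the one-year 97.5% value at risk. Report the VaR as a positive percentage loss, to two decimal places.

Mean return r̄ = 38.00 / 7 = 5.4286%
Σ(r − r̄)² = (5.4 − 5.4286)² + (-7.1 − 5.4286)² + … = 468.6943
σ = √[468.6943 / 7] = 8.1827%
VaR = −(r̄ − z·σ) = −(5.4286 − 1.960 × 8.1827) = −(-10.6095) = 10.6095%

10.61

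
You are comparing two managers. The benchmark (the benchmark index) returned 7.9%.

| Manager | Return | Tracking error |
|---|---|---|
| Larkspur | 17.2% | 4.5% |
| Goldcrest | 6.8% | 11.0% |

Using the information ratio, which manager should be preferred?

Larkspur: IR = (17.2% − 7.9%) / 4.5% = 2.067
Goldcrest: IR = (6.8% − 7.9%) / 11.0% = -0.100
Highest: Larkspur (2.067).

Larkspur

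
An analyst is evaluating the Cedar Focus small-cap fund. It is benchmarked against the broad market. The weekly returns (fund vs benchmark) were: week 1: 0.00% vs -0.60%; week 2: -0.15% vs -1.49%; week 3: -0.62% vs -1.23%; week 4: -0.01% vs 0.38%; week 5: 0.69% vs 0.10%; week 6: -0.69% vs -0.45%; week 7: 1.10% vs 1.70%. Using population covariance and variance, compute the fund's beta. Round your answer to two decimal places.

r̄p = 0.0457%,  r̄m = -0.2271%
Cov = Σ(rp − r̄p)(rm − r̄m) / 7 = 0.4721
Var(rm) = Σ(rm − r̄m)² / 7 = 0.9970
β = Cov / Var = 0.4721 / 0.9970 = 0.4735

0.47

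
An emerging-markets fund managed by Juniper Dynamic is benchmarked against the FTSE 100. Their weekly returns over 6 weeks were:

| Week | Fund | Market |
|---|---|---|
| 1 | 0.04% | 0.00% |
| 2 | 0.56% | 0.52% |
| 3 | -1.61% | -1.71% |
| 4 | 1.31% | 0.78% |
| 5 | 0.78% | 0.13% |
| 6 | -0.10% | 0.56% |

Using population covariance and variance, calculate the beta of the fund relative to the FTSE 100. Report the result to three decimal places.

r̄p = 0.1633%,  r̄m = 0.0467%
Cov = Σ(rp − r̄p)(rm − r̄m) / 6 = 0.6776
Var(rm) = Σ(rm − r̄m)² / 6 = 0.6867
β = Cov / Var = 0.6776 / 0.6867 = 0.9867

0.987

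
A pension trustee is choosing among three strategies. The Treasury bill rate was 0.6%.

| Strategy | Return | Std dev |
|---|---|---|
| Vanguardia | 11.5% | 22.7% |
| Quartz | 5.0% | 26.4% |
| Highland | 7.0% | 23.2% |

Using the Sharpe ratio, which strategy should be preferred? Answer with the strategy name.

Vanguardia: Sharpe ratio = (11.5% − 0.6%) / 22.7% = 0.480
Quartz: Sharpe ratio = (5.0% − 0.6%) / 26.4% = 0.167
Highland: Sharpe ratio = (7.0% − 0.6%) / 23.2% = 0.276
Highest: Vanguardia (0.480).

Vanguardia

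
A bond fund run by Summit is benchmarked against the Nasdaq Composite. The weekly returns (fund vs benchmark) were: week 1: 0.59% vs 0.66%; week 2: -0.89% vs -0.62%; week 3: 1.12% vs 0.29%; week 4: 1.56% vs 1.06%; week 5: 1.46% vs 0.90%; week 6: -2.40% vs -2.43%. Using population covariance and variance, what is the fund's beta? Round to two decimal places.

r̄p = 0.2400%,  r̄m = -0.0233%
Cov = Σ(rp − r̄p)(rm − r̄m) / 6 = 1.6832
Var(rm) = Σ(rm − r̄m)² / 6 = 1.4566
β = Cov / Var = 1.6832 / 1.4566 = 1.1556

1.16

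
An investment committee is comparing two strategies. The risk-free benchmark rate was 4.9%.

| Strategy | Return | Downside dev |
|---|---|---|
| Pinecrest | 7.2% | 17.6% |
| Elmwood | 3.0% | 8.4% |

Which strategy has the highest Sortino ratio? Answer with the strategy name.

Pinecrest: Sortino ratio = (7.2% − 4.9%) / 17.6% = 0.131
Elmwood: Sortino ratio = (3.0% − 4.9%) / 8.4% = -0.226
Highest: Pinecrest (0.131).

Pinecrest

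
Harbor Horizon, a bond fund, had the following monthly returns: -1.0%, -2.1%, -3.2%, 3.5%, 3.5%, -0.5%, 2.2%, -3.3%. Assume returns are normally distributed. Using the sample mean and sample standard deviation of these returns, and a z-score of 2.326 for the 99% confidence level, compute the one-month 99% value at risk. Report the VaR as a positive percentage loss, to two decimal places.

6.69

r̄ = (-1 − 2.1 − 3.2 + 3.5 + 3.5 − 0.5 + 2.2 − 3.3) / 8 = -0.1125%
Σ(r − r̄)² = (-1 − (-0.1125))² + (-2.1 − (-0.1125))² + (-3.2 − (-0.1125))² + … = 56.0288
σ = √[56.0288 / 7] = 2.8292%
VaR = −(r̄ − z·σ) = −(-0.1125 − 2.326 × 2.8292) = −(-6.6932) = 6.6932%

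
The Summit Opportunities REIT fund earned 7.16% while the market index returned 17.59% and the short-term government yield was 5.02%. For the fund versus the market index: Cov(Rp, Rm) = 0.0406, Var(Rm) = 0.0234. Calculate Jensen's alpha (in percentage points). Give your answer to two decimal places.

β = Cov / Var = 0.0406 / 0.0234 = 1.7350
E[R] = Rf + β(Rm − Rf) = 5.02% + 1.7350 × (17.59% − 5.02%) = 26.8290%
α = Rp − E[R] = 7.16% − 26.8290% = -19.6690

-19.67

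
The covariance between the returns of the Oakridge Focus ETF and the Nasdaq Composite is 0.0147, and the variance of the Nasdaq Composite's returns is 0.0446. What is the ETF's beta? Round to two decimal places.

0.33

β = Cov(Rp, Rm) / Var(Rm) = 0.0147 / 0.0446 = 0.3296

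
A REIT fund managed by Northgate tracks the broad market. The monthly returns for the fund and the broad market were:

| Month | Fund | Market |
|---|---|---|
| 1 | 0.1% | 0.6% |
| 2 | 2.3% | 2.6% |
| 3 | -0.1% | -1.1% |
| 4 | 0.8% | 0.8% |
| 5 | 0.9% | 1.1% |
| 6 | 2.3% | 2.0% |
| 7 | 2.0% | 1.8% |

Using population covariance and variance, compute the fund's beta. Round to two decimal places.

r̄p = 1.1857%,  r̄m = 1.1143%
Cov = Σ(rp − r̄p)(rm − r̄m) / 7 = 0.9616
Var(rm) = Σ(rm − r̄m)² / 7 = 1.2469
β = Cov / Var = 0.9616 / 1.2469 = 0.7712

0.77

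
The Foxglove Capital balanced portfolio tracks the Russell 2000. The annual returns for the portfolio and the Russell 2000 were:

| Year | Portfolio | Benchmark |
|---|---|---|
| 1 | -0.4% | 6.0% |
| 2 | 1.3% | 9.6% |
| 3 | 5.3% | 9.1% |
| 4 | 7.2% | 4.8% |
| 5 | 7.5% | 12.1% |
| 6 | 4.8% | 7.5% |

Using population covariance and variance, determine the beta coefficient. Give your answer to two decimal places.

r̄p = 4.2833%,  r̄m = 8.1833%
Cov = Σ(rp − r̄p)(rm − r̄m) / 6 = 1.5514
Var(rm) = Σ(rm − r̄m)² / 6 = 5.8114
β = Cov / Var = 1.5514 / 5.8114 = 0.2670

0.27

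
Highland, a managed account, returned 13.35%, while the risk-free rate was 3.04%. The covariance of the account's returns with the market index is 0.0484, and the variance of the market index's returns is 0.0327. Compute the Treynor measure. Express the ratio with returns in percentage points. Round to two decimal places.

6.97

β = Cov / Var = 0.0484 / 0.0327 = 1.4801
Treynor = (Rp − Rf) / β = (13.35% − 3.04%) / 1.4801 = 10.31 / 1.4801 = 6.9657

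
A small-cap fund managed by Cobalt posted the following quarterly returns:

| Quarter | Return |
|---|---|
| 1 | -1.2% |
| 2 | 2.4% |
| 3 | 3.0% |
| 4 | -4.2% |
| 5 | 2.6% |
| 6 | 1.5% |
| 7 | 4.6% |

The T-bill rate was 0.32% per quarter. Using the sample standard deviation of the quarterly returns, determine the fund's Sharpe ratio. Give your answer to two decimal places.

Mean return μ = 8.70 / 7 = 1.2429%
Σ(r − μ)² = 53.1971; sample σ = √(53.1971/6) = 2.9776%
Sharpe = (μ − rf) / σ = (1.2429 − 0.32) / 2.9776 = 0.9229 / 2.9776 = 0.3099

0.31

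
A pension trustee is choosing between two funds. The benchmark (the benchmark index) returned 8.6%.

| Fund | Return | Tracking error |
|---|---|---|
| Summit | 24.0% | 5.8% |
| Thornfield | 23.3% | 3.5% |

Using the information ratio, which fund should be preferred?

Summit: IR = (24.0% − 8.6%) / 5.8% = 2.655
Thornfield: IR = (23.3% − 8.6%) / 3.5% = 4.200
Highest: Thornfield (4.200).

Thornfield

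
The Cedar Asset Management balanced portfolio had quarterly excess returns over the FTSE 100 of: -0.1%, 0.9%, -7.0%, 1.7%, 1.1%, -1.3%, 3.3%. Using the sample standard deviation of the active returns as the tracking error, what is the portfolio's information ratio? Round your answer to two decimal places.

-0.06

Mean return r̄ = -1.40 / 7 = -0.2000%
Σ(r − r̄)² = 66.2200; sample σ = √(66.2200/6) = 3.3221%
IR = r̄ / tracking error = -0.2000 / 3.3221 = -0.0602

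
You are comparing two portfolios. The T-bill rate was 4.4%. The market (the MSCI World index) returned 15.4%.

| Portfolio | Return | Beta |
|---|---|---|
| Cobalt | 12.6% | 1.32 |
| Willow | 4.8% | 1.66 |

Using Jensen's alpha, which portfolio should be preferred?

Cobalt

Cobalt: α = 12.6% − [4.4% + 1.32 × (15.4% − 4.4%)] = -6.320
Willow: α = 4.8% − [4.4% + 1.66 × (15.4% − 4.4%)] = -17.860
Highest: Cobalt (-6.320).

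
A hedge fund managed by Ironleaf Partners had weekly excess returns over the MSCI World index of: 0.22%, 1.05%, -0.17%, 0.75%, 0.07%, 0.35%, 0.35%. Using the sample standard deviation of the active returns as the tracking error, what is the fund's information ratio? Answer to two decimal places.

Mean return r̄ = 2.620 / 7 = 0.3743%
Σ(r − r̄)² = (0.22 − 0.3743)² + (1.05 − 0.3743)² + … = 1.0116
σ = √[1.0116 / 6] = 0.4106%
IR = r̄ / tracking error = 0.3743 / 0.4106 = 0.9116

0.91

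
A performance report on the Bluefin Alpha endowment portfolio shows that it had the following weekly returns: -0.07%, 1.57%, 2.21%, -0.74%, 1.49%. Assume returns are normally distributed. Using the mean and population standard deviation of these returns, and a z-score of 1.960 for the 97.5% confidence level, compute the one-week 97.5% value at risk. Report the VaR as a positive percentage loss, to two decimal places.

μ = (-0.07 + 1.57 + 2.21 − 0.74 + 1.49) / 5 = 4.460 / 5 = 0.8920%
Σ(r − μ)² = (-0.07 − 0.8920)² + (1.57 − 0.8920)² + … = 6.1433
population σ = √(6.1433 / 5) = √1.2287 = 1.1085%
VaR = −(μ − z·σ) = −(0.8920 − 1.960 × 1.1085) = −(-1.2807) = 1.2807%

1.28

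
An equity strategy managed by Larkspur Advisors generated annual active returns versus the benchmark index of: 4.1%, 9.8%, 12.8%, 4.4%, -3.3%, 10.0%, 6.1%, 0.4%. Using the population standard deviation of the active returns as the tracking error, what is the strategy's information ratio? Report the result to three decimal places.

Mean return r̄ = 44.30 / 8 = 5.5375%
Σ(r − r̄)² = (4.1 − 5.5375)² + (9.8 − 5.5375)² + (12.8 − 5.5375)² + … = 198.9988
σ = √[198.9988 / 8] = 4.9875%
IR = r̄ / tracking error = 5.5375 / 4.9875 = 1.1103

1.110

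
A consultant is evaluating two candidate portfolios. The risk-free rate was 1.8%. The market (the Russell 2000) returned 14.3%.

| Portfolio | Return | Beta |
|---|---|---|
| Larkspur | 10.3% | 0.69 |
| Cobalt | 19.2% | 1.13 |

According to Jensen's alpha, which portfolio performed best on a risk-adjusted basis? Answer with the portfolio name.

Larkspur: α = 10.3% − [1.8% + 0.69 × (14.3% − 1.8%)] = -0.125
Cobalt: α = 19.2% − [1.8% + 1.13 × (14.3% − 1.8%)] = 3.275
Highest: Cobalt (3.275).

Cobalt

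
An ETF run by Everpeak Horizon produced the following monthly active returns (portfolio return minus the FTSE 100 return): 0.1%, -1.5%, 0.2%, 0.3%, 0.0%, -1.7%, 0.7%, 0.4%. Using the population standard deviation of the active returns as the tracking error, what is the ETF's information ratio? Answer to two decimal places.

μ = (0.1 − 1.5 + 0.2 + 0.3 + 0 − 1.7 + 0.7 + 0.4) / 8 = -1.50 / 8 = -0.1875%
Population σ = √[Σ(r − μ)² / 8] = √[5.6488 / 8] = √0.7061 = 0.8403%
IR = μ / tracking error = -0.1875 / 0.8403 = -0.2231

-0.22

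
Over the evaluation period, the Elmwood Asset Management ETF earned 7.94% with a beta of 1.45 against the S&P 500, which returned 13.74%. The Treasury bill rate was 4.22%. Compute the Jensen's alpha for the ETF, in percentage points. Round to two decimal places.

-10.08

CAPM expected return = Rf + β(Rm − Rf) = 4.22% + 1.45 × (13.74% − 4.22%) = 4.22 + 1.45 × 9.52 = 18.0240%
Jensen's α = Rp − E[R] = 7.94% − 18.0240% = -10.0840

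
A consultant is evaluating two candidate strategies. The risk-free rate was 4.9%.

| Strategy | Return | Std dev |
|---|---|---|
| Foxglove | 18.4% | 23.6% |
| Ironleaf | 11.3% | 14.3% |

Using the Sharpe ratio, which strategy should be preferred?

Foxglove: Sharpe ratio = (18.4% − 4.9%) / 23.6% = 0.572
Ironleaf: Sharpe ratio = (11.3% − 4.9%) / 14.3% = 0.448
Highest: Foxglove (0.572).

Foxglove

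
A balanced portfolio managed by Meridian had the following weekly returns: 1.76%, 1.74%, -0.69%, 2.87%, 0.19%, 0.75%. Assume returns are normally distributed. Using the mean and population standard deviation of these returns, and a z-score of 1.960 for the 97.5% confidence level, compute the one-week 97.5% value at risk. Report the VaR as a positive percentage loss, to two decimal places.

1.18

Mean return μ = 6.620 / 6 = 1.1033%
Population std dev = √[8.1327 / 6] = 1.1642%
VaR = −(μ − z·σ) = −(1.1033 − 1.960 × 1.1642) = −(-1.1785) = 1.1785%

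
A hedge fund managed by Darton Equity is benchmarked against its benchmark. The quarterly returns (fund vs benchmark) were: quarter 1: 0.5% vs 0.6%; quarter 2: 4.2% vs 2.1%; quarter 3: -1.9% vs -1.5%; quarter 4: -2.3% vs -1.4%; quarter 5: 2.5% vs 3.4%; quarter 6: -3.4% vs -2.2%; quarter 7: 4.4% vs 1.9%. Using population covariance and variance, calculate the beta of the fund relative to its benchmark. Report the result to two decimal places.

1.36

r̄p = 0.5714%,  r̄m = 0.4143%
Cov = Σ(rp − r̄p)(rm − r̄m) / 7 = 5.4104
Var(rm) = Σ(rm − r̄m)² / 7 = 3.9698
β = Cov / Var = 5.4104 / 3.9698 = 1.3629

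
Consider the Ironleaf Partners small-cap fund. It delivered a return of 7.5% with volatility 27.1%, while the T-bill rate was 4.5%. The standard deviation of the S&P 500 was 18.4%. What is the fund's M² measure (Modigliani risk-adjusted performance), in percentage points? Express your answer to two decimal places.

6.54

Sharpe = (Rp − Rf) / σp = (7.5% − 4.5%) / 27.1% = 0.1107
M² = Rf + Sharpe × σm = 4.5% + 0.1107 × 18.4% = 6.5369%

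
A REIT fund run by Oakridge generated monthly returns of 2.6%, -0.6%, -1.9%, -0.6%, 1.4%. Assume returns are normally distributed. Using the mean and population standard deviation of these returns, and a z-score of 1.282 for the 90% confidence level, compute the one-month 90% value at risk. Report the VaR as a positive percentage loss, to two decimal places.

Mean return r̄ = 0.90 / 5 = 0.1800%
Σ(r − r̄)² = (2.6 − 0.1800)² + (-0.6 − 0.1800)² + (-1.9 − 0.1800)² + … = 12.8880
σ = √[12.8880 / 5] = 1.6055%
VaR = −(r̄ − z·σ) = −(0.1800 − 1.282 × 1.6055) = −(-1.8783) = 1.8783%

1.88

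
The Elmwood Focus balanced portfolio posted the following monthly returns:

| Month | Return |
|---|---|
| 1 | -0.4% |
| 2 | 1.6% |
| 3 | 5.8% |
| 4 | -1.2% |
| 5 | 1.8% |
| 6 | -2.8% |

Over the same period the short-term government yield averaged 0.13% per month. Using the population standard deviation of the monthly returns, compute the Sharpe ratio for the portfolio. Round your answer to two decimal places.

0.24

r̄ = (-0.4 + 1.6 + 5.8 − 1.2 + 1.8 − 2.8) / 6 = 4.80 / 6 = 0.8000%
Σ(r − r̄)² = (-0.4 − 0.8000)² + (1.6 − 0.8000)² + … = 45.0400
σ = √[45.0400 / 6] = 2.7398%
Sharpe = (r̄ − rf) / σ = (0.8000 − 0.13) / 2.7398 = 0.6700 / 2.7398 = 0.2445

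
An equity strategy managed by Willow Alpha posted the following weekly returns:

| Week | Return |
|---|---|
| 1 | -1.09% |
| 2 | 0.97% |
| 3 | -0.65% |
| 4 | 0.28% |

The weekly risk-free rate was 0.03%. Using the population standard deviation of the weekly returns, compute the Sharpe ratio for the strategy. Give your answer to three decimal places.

μ = (-1.09 + 0.97 − 0.65 + 0.28) / 4 = -0.1225%
Σ(r − μ)² = (-1.09 − (-0.1225))² + (0.97 − (-0.1225))² + (-0.65 − (-0.1225))² + … = 2.5699
population σ = √(2.5699 / 4) = √0.6425 = 0.8016%
Sharpe = (μ − rf) / σ = (-0.1225 − 0.03) / 0.8016 = -0.1525 / 0.8016 = -0.1902

-0.190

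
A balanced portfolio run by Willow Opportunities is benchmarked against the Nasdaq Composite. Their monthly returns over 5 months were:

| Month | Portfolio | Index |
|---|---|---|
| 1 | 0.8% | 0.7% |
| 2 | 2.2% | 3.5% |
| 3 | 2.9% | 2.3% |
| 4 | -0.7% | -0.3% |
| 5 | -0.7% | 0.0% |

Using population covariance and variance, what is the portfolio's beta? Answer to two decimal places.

r̄p = 0.9000%,  r̄m = 1.2400%
Cov = Σ(rp − r̄p)(rm − r̄m) / 5 = 1.9120
Var(rm) = Σ(rm − r̄m)² / 5 = 2.0864
β = Cov / Var = 1.9120 / 2.0864 = 0.9164

0.92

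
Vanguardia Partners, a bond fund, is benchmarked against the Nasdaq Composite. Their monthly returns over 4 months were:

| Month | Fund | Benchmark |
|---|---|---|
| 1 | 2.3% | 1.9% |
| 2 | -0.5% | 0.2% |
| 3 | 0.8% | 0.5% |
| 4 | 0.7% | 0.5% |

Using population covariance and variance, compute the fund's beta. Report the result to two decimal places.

1.41

r̄p = 0.8250%,  r̄m = 0.7750%
Cov = Σ(rp − r̄p)(rm − r̄m) / 4 = 0.6156
Var(rm) = Σ(rm − r̄m)² / 4 = 0.4369
β = Cov / Var = 0.6156 / 0.4369 = 1.4090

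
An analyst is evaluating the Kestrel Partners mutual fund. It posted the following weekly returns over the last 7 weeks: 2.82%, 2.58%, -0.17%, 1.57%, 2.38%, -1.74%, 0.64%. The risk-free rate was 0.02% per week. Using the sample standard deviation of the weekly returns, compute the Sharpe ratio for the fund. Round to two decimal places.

r̄ = (2.82 + 2.58 − 0.17 + 1.57 + 2.38 − 1.74 + 0.64) / 7 = 8.080 / 7 = 1.1543%
Sample σ = √[Σ(r − r̄)² / 6] = √[16.8776 / 6] = √2.8129 = 1.6772%
Sharpe = (r̄ − rf) / σ = (1.1543 − 0.02) / 1.6772 = 1.1343 / 1.6772 = 0.6763

0.68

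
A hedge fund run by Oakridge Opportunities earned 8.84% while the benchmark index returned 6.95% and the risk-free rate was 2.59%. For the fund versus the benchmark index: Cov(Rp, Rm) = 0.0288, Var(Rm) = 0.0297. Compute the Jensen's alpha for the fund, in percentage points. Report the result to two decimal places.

β = Cov / Var = 0.0288 / 0.0297 = 0.9697
E[R] = Rf + β(Rm − Rf) = 2.59% + 0.9697 × (6.95% − 2.59%) = 6.8179%
α = Rp − E[R] = 8.84% − 6.8179% = 2.0221

2.02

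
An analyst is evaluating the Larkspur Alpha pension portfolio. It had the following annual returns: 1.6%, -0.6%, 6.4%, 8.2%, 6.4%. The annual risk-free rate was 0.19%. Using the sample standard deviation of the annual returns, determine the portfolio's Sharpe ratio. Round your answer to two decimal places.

1.13

μ = (1.6 − 0.6 + 6.4 + 8.2 + 6.4) / 5 = 4.4000%
Σ(r − μ)² = (1.6 − 4.4000)² + (-0.6 − 4.4000)² + … = 55.2800
sample σ = √(55.2800 / 4) = √13.8200 = 3.7175%
Sharpe = (μ − rf) / σ = (4.4000 − 0.19) / 3.7175 = 4.2100 / 3.7175 = 1.1325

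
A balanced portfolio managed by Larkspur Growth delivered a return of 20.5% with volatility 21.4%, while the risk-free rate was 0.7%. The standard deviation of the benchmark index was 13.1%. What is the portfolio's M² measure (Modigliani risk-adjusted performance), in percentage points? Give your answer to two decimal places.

12.82

Sharpe = (Rp − Rf) / σp = (20.5% − 0.7%) / 21.4% = 0.9252
M² = Rf + Sharpe × σm = 0.7% + 0.9252 × 13.1% = 12.8201%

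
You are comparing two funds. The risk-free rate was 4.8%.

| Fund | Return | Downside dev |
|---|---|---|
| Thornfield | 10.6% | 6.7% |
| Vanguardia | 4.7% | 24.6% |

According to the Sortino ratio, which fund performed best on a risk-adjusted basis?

Thornfield: Sortino ratio = (10.6% − 4.8%) / 6.7% = 0.866
Vanguardia: Sortino ratio = (4.7% − 4.8%) / 24.6% = -0.004
Highest: Thornfield (0.866).

Thornfield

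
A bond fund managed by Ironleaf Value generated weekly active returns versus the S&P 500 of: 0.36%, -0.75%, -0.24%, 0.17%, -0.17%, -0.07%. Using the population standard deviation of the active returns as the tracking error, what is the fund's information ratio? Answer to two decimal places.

-0.33

μ = (0.36 − 0.75 − 0.24 + 0.17 − 0.17 − 0.07) / 6 = -0.1167%
Population σ = √[Σ(r − μ)² / 6] = √[0.7307 / 6] = √0.1218 = 0.3490%
IR = μ / tracking error = -0.1167 / 0.3490 = -0.3344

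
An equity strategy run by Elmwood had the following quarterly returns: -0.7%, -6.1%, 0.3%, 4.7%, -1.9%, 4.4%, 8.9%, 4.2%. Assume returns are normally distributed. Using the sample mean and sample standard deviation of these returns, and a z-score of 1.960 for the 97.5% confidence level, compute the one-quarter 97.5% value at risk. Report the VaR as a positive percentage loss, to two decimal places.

7.52

Mean return r̄ = 13.80 / 8 = 1.7250%
Σ(r − r̄)² = (-0.7 − 1.7250)² + (-6.1 − 1.7250)² + (0.3 − 1.7250)² + … = 155.8950
σ = √[155.8950 / 7] = 4.7192%
VaR = −(r̄ − z·σ) = −(1.7250 − 1.960 × 4.7192) = −(-7.5246) = 7.5246%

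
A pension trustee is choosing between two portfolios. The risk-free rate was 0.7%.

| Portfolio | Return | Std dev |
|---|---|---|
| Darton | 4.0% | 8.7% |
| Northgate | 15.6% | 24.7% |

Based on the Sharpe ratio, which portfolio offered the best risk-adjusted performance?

Northgate

Darton: Sharpe ratio = (4.0% − 0.7%) / 8.7% = 0.379
Northgate: Sharpe ratio = (15.6% − 0.7%) / 24.7% = 0.603
Highest: Northgate (0.603).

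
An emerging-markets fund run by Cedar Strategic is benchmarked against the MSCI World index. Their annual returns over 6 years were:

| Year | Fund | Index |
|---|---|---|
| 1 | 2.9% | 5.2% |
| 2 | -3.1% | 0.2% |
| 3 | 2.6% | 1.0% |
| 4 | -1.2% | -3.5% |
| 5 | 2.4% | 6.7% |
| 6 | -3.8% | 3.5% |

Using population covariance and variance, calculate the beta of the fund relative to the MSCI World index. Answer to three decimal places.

0.355

r̄p = -0.0333%,  r̄m = 2.1833%
Cov = Σ(rp − r̄p)(rm − r̄m) / 6 = 4.0794
Var(rm) = Σ(rm − r̄m)² / 6 = 11.4781
β = Cov / Var = 4.0794 / 11.4781 = 0.3554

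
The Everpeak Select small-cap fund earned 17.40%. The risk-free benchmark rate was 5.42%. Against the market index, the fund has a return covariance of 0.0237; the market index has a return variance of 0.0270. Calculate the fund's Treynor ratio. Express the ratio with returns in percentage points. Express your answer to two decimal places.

13.65

β = Cov / Var = 0.0237 / 0.0270 = 0.8778
Treynor = (Rp − Rf) / β = (17.40% − 5.42%) / 0.8778 = 11.98 / 0.8778 = 13.6478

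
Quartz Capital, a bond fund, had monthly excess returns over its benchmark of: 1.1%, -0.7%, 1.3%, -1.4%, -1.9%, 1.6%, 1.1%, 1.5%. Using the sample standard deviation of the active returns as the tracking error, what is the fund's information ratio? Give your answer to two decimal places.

0.23

r̄ = (1.1 − 0.7 + 1.3 − 1.4 − 1.9 + 1.6 + 1.1 + 1.5) / 8 = 0.3250%
Sample std dev = √[14.1350 / 7] = 1.4210%
IR = r̄ / tracking error = 0.3250 / 1.4210 = 0.2287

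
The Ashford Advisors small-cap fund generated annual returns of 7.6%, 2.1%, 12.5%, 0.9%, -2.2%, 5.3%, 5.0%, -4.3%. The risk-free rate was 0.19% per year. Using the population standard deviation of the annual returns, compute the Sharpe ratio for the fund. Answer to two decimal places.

0.63

r̄ = (7.6 + 2.1 + 12.5 + 0.9 − 2.2 + 5.3 + 5 − 4.3) / 8 = 26.90 / 8 = 3.3625%
Σ(r − r̄)² = (7.6 − 3.3625)² + (2.1 − 3.3625)² + (12.5 − 3.3625)² + … = 205.1988
population σ = √(205.1988 / 8) = √25.6499 = 5.0646%
Sharpe = (r̄ − rf) / σ = (3.3625 − 0.19) / 5.0646 = 3.1725 / 5.0646 = 0.6264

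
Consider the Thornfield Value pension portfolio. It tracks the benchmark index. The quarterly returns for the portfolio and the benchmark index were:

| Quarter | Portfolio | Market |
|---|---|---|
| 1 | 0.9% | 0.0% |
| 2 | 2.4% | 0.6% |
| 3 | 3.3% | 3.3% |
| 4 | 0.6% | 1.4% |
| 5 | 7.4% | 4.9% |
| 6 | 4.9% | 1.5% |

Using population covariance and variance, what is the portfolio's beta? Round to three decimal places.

r̄p = 3.2500%,  r̄m = 1.9500%
Cov = Σ(rp − r̄p)(rm − r̄m) / 6 = 3.1258
Var(rm) = Σ(rm − r̄m)² / 6 = 2.7758
β = Cov / Var = 3.1258 / 2.7758 = 1.1261

1.126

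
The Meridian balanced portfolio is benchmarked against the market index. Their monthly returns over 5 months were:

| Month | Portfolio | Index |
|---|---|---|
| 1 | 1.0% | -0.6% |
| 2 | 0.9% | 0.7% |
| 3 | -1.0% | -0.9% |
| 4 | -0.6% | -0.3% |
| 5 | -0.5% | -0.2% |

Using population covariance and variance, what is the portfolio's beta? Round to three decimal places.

0.798

r̄p = -0.0400%,  r̄m = -0.2600%
Cov = Σ(rp − r̄p)(rm − r̄m) / 5 = 0.2316
Var(rm) = Σ(rm − r̄m)² / 5 = 0.2904
β = Cov / Var = 0.2316 / 0.2904 = 0.7975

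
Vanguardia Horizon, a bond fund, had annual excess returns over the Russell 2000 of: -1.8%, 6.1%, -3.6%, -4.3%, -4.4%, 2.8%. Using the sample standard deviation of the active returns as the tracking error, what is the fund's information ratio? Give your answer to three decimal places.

-0.199

r̄ = (-1.8 + 6.1 − 3.6 − 4.3 − 4.4 + 2.8) / 6 = -0.8667%
Sample std dev = √[94.5933 / 5] = 4.3496%
IR = r̄ / tracking error = -0.8667 / 4.3496 = -0.1993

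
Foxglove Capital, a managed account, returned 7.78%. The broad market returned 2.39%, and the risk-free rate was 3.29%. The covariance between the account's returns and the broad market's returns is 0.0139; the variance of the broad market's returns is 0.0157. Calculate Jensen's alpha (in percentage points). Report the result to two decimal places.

5.29

β = Cov / Var = 0.0139 / 0.0157 = 0.8854
E[R] = Rf + β(Rm − Rf) = 3.29% + 0.8854 × (2.39% − 3.29%) = 2.4931%
α = Rp − E[R] = 7.78% − 2.4931% = 5.2869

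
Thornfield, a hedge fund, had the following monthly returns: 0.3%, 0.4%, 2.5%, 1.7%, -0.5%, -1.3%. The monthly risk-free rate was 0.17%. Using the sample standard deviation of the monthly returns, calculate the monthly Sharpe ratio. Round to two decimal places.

0.25

r̄ = (0.3 + 0.4 + 2.5 + 1.7 − 0.5 − 1.3) / 6 = 3.10 / 6 = 0.5167%
Σ(r − r̄)² = (0.3 − 0.5167)² + (0.4 − 0.5167)² + … = 9.7283
sample σ = √(9.7283 / 5) = √1.9457 = 1.3949%
Sharpe = (r̄ − rf) / σ = (0.5167 − 0.17) / 1.3949 = 0.3467 / 1.3949 = 0.2485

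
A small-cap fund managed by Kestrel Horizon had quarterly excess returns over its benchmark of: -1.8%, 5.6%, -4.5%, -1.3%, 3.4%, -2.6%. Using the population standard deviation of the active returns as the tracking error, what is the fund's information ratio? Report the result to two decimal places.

Mean return μ = -1.20 / 6 = -0.2000%
Σ(r − μ)² = (-1.8 − (-0.2000))² + (5.6 − (-0.2000))² + (-4.5 − (-0.2000))² + … = 74.6200
population σ = √(74.6200 / 6) = √12.4367 = 3.5266%
IR = μ / tracking error = -0.2000 / 3.5266 = -0.0567

-0.06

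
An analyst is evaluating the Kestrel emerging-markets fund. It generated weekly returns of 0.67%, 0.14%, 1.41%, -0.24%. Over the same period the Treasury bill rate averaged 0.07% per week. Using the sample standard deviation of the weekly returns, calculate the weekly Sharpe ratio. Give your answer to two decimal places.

r̄ = (0.67 + 0.14 + 1.41 − 0.24) / 4 = 1.980 / 4 = 0.4950%
Sample std dev = √[1.5341 / 3] = 0.7151%
Sharpe = (r̄ − rf) / σ = (0.4950 − 0.07) / 0.7151 = 0.4250 / 0.7151 = 0.5943

0.59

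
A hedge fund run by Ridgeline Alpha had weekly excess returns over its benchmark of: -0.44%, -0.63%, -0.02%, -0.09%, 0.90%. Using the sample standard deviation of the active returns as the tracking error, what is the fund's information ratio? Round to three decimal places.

Mean return r̄ = -0.280 / 5 = -0.0560%
Σ(r − r̄)² = 1.3933; sample σ = √(1.3933/4) = 0.5902%
IR = r̄ / tracking error = -0.0560 / 0.5902 = -0.0949

-0.095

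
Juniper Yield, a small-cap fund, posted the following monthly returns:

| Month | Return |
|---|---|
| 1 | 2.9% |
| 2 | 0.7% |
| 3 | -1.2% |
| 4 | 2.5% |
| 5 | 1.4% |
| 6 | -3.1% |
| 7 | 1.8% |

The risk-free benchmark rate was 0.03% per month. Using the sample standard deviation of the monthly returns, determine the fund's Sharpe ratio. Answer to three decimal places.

μ = (2.9 + 0.7 − 1.2 + 2.5 + 1.4 − 3.1 + 1.8) / 7 = 5.00 / 7 = 0.7143%
Sample σ = √[Σ(r − μ)² / 6] = √[27.8286 / 6] = √4.6381 = 2.1536%
Sharpe = (μ − rf) / σ = (0.7143 − 0.03) / 2.1536 = 0.6843 / 2.1536 = 0.3177

0.318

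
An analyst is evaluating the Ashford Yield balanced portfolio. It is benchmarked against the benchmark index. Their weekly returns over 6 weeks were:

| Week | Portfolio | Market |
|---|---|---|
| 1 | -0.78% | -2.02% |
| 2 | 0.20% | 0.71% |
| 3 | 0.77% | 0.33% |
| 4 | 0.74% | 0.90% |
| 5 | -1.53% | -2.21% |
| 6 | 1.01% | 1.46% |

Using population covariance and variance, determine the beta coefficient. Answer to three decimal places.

r̄p = 0.0683%,  r̄m = -0.1383%
Cov = Σ(rp − r̄p)(rm − r̄m) / 6 = 1.2584
Var(rm) = Σ(rm − r̄m)² / 6 = 2.0674
β = Cov / Var = 1.2584 / 2.0674 = 0.6087

0.609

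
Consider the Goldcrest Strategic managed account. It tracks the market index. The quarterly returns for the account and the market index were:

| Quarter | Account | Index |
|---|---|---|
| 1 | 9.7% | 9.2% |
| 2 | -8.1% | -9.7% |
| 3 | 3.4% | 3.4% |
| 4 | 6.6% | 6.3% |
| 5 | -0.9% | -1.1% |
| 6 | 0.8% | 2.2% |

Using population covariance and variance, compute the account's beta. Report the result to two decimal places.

r̄p = 1.9167%,  r̄m = 1.7167%
Cov = Σ(rp − r̄p)(rm − r̄m) / 6 = 33.9931
Var(rm) = Σ(rm − r̄m)² / 6 = 36.3914
β = Cov / Var = 33.9931 / 36.3914 = 0.9341

0.93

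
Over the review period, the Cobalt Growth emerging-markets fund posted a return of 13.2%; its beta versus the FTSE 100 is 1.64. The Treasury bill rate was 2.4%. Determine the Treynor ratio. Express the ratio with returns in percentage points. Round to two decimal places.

6.59

Treynor = (Rp − Rf) / β = (13.2% − 2.4%) / 1.64 = 10.80 / 1.64 = 6.5854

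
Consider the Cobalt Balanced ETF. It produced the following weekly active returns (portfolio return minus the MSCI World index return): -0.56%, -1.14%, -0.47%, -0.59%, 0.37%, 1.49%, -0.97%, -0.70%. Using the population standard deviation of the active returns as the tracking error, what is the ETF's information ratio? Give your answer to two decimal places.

-0.40

μ = (-0.56 − 1.14 − 0.47 − 0.59 + 0.37 + 1.49 − 0.97 − 0.7) / 8 = -0.3213%
Population std dev = √[5.1445 / 8] = 0.8019%
IR = μ / tracking error = -0.3213 / 0.8019 = -0.4007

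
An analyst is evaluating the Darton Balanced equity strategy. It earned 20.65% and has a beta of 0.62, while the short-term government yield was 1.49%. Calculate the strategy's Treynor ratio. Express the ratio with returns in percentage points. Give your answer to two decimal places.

Treynor = (Rp − Rf) / β = (20.65% − 1.49%) / 0.62 = 19.16 / 0.62 = 30.9032

30.90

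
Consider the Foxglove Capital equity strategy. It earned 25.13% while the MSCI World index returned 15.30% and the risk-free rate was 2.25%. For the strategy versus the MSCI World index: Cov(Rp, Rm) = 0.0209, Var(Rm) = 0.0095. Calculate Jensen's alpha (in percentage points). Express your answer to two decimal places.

β = Cov / Var = 0.0209 / 0.0095 = 2.2000
E[R] = Rf + β(Rm − Rf) = 2.25% + 2.2000 × (15.30% − 2.25%) = 30.9600%
α = Rp − E[R] = 25.13% − 30.9600% = -5.8300

-5.83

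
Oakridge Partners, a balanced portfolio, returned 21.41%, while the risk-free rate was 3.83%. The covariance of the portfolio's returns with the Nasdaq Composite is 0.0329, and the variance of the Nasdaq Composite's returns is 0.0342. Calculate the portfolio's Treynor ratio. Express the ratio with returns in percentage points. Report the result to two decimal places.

β = Cov / Var = 0.0329 / 0.0342 = 0.9620
Treynor = (Rp − Rf) / β = (21.41% − 3.83%) / 0.9620 = 17.58 / 0.9620 = 18.2744

18.27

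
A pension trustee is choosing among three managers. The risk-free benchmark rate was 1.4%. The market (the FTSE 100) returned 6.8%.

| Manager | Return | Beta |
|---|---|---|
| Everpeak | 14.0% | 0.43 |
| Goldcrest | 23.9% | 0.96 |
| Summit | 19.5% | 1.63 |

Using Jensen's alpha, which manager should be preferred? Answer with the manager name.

Goldcrest

Everpeak: α = 14.0% − [1.4% + 0.43 × (6.8% − 1.4%)] = 10.278
Goldcrest: α = 23.9% − [1.4% + 0.96 × (6.8% − 1.4%)] = 17.316
Summit: α = 19.5% − [1.4% + 1.63 × (6.8% − 1.4%)] = 9.298
Highest: Goldcrest (17.316).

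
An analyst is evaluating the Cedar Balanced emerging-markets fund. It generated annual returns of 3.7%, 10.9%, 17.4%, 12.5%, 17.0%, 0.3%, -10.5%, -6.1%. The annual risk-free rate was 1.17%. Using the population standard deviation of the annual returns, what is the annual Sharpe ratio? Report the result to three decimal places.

0.456

Mean return μ = 45.20 / 8 = 5.6500%
Σ(r − μ)² = 772.6800; population σ = √(772.6800/8) = 9.8278%
Sharpe = (μ − rf) / σ = (5.6500 − 1.17) / 9.8278 = 4.4800 / 9.8278 = 0.4558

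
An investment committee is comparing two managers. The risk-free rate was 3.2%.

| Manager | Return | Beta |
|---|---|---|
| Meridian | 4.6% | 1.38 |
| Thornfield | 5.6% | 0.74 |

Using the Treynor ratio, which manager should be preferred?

Meridian: Treynor = (4.6% − 3.2%) / 1.38 = 1.014
Thornfield: Treynor = (5.6% − 3.2%) / 0.74 = 3.243
Highest: Thornfield (3.243).

Thornfield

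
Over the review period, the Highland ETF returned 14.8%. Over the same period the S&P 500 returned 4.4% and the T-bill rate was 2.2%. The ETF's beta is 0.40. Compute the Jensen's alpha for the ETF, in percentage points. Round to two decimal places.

CAPM expected return = Rf + β(Rm − Rf) = 2.2% + 0.40 × (4.4% − 2.2%) = 2.2 + 0.40 × 2.20 = 3.0800%
Jensen's α = Rp − E[R] = 14.8% − 3.0800% = 11.7200

11.72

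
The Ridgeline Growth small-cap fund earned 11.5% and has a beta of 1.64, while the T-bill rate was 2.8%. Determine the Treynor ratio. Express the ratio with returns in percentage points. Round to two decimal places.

5.30

Treynor = (Rp − Rf) / β = (11.5% − 2.8%) / 1.64 = 8.70 / 1.64 = 5.3049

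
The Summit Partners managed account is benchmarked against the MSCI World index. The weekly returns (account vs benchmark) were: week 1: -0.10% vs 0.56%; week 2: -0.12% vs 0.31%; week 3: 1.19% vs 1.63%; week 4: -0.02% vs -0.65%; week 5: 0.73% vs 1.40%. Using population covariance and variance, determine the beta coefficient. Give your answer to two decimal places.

0.54

r̄p = 0.3360%,  r̄m = 0.6500%
Cov = Σ(rp − r̄p)(rm − r̄m) / 5 = 0.3579
Var(rm) = Σ(rm − r̄m)² / 5 = 0.6673
β = Cov / Var = 0.3579 / 0.6673 = 0.5363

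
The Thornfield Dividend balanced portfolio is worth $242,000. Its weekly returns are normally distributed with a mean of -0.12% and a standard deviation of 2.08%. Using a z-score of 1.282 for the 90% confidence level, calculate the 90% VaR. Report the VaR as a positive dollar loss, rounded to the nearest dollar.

$6,743

Return at the 90% tail: μ − z·σ = -0.12% − 1.282 × 2.08% = -0.12 − 2.66656 = -2.78656%
VaR = −(-2.78656%) × $242,000 = 2.78656% × $242,000 = $6,743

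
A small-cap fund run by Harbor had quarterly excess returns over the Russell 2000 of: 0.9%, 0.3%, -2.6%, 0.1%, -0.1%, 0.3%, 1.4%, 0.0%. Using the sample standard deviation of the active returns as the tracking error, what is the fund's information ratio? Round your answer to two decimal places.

μ = (0.9 + 0.3 − 2.6 + 0.1 − 0.1 + 0.3 + 1.4 + 0) / 8 = 0.30 / 8 = 0.0375%
Σ(r − μ)² = 9.7188; sample σ = √(9.7188/7) = 1.1783%
IR = μ / tracking error = 0.0375 / 1.1783 = 0.0318

0.03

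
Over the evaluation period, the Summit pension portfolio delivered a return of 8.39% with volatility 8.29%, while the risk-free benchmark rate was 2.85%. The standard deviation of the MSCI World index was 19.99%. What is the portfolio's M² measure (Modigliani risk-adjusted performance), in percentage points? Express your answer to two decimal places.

16.21

Sharpe = (Rp − Rf) / σp = (8.39% − 2.85%) / 8.29% = 0.6683
M² = Rf + Sharpe × σm = 2.85% + 0.6683 × 19.99% = 16.2093%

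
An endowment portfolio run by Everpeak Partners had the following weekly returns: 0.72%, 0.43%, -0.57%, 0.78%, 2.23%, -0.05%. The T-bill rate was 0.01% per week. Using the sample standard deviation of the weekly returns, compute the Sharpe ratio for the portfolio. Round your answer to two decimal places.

0.61

μ = (0.72 + 0.43 − 0.57 + 0.78 + 2.23 − 0.05) / 6 = 3.540 / 6 = 0.5900%
Σ(r − μ)² = 4.5234; sample σ = √(4.5234/5) = 0.9511%
Sharpe = (μ − rf) / σ = (0.5900 − 0.01) / 0.9511 = 0.5800 / 0.9511 = 0.6098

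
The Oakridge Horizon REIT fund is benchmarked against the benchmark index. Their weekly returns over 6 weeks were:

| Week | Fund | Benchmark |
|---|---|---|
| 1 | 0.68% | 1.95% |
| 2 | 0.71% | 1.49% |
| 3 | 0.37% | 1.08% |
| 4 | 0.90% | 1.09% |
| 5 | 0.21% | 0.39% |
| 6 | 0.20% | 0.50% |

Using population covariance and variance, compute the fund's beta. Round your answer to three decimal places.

r̄p = 0.5117%,  r̄m = 1.0833%
Cov = Σ(rp − r̄p)(rm − r̄m) / 6 = 0.1034
Var(rm) = Σ(rm − r̄m)² / 6 = 0.2896
β = Cov / Var = 0.1034 / 0.2896 = 0.3570

0.357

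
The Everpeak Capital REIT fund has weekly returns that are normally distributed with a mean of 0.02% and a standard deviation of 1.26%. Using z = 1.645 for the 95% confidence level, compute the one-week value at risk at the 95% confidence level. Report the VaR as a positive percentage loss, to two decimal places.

VaR (as % loss) = −(μ − z·σ) = −(0.02% − 1.645 × 1.26%) = −(-2.0527%) = 2.0527%

2.05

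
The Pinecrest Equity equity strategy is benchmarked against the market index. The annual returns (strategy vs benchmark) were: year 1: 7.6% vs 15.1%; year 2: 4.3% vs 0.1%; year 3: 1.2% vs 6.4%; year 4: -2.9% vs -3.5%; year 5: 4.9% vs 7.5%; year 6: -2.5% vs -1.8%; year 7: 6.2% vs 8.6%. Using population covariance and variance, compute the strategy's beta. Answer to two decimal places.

0.53

r̄p = 2.6857%,  r̄m = 4.6286%
Cov = Σ(rp − r̄p)(rm − r̄m) / 7 = 20.0818
Var(rm) = Σ(rm − r̄m)² / 7 = 37.8163
β = Cov / Var = 20.0818 / 37.8163 = 0.5310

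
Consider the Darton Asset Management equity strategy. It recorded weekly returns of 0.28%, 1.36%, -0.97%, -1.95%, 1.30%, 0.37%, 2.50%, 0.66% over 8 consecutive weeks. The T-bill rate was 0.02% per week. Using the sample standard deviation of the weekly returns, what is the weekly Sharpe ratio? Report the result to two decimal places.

0.30

μ = (0.28 + 1.36 − 0.97 − 1.95 + 1.3 + 0.37 + 2.5 + 0.66) / 8 = 3.550 / 8 = 0.4438%
Σ(r − μ)² = 13.6086; sample σ = √(13.6086/7) = 1.3943%
Sharpe = (μ − rf) / σ = (0.4438 − 0.02) / 1.3943 = 0.4238 / 1.3943 = 0.3040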